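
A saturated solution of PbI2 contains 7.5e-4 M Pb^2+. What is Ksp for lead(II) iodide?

PbI2(s) ⇌ Pb^2+ + 2 I^-
Stoichiometry gives [I^-] = (2/1)[Pb^2+] = 1.50 × 10^-3 M.
Ksp = [Pb^2+][I^-]^2
Ksp = 7.5 × 10^-4 × (1.50 x 10^-3)^2 = 1.7 × 10^-9

Ksp = 1.7 × 10^-9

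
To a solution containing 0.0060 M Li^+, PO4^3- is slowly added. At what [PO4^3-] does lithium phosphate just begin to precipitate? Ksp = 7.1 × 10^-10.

Li3PO4(s) ⇌ 3 Li^+ + PO4^3-
Ksp = [Li^+]^3[PO4^3-]
Precipitation begins when Q = Ksp. With [Li^+] = 0.0060 M:
7.1 × 10^-10 = (0.0060)^3 × [PO4^3-]
[PO4^3-] = (7.1 × 10^-10 / 2.16 × 10^-7) = 3.3 x 10^-3 M

[PO4^3-] = 3.3e-3 M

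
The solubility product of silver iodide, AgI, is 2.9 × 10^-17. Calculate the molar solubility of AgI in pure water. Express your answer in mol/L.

AgI(s) ⇌ Ag^+(aq) + I^-(aq)
Ksp = [Ag^+][I^-]
If s mol/L of AgI dissolves, [Ag^+] = s and [I^-] = s.
Ksp = s^2
s = (2.9 × 10^-17)^(1/2) = 5.4 × 10^-9 M

5.4 x 10^-9 M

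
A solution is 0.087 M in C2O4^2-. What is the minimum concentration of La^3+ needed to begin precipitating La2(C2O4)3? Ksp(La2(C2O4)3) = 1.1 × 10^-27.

[La^3+] ≈ 1.3 × 10^-12 M

La2(C2O4)3(s) ⇌ 2 La^3+(aq) + 3 C2O4^2-(aq)
Ksp = [La^3+]^2[C2O4^2-]^3
Precipitation begins when Q = Ksp. With [C2O4^2-] = 0.087 M:
1.1 × 10^-27 = (0.087)^3 × [La^3+]^2
[La^3+] = (1.1 × 10^-27 / 6.59 x 10^-4)^(1/2) = 1.3 × 10^-12 M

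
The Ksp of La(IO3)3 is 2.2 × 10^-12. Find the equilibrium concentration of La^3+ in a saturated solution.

La(IO3)3(s) ⇌ La^3+(aq) + 3 IO3^-(aq)
Ksp = [La^3+][IO3^-]^3
With molar solubility s: [La^3+] = s, [IO3^-] = 3s.
Substituting: Ksp = s(3s)^3 = 27s^4
s = (2.2 × 10^-12 / 27)^(1/4) = 5.34 x 10^-4 M
[La^3+] = s = 5.3 × 10^-4 M

[La^3+] ≈ 5.3e-4 M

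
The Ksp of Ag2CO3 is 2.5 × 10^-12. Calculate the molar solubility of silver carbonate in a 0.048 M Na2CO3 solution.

s ≈ 3.6 × 10^-6 M

Ag2CO3(s) ⇌ 2 Ag^+ + CO3^2-
Ksp = [Ag^+]^2[CO3^2-]
Let s = moles of Ag2CO3 that dissolve per litre. [Ag^+] = 2s, [CO3^2-] = 0.048 + s ≈ 0.048 (Ksp is small, so little additional dissolves).
Ksp ≈ (2s)^2 × 0.048
s = 3.6 × 10^-6 M
Check: s = 3.6 × 10^-6 ≪ 0.048, so the approximation is valid.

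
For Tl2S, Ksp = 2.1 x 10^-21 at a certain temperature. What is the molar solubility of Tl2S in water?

s ≈ 8.1 x 10^-8 M

Tl2S(s) <=> 2 Tl^+(aq) + S^2-(aq)
Ksp = [Tl^+]^2[S^2-]
If s mol/L of Tl2S dissolves, [Tl^+] = 2s and [S^2-] = s.
So Ksp = (2s)^2 × s = 4s^3
s = (2.1 x 10^-21 / 4)^(1/3) = 8.1 × 10^-8 M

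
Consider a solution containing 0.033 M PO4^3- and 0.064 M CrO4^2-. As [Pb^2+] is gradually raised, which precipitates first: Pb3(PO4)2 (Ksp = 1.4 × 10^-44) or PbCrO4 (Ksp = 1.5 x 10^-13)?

Pb3(PO4)2

Precipitation of each salt starts when its ion product equals its Ksp.
For Pb3(PO4)2: 1.4 × 10^-44 = (0.033)^2 × [Pb^2+]^3  ⇒  [Pb^2+] = 2.3 x 10^-14 M.
For PbCrO4: 1.5 x 10^-13 = 0.064 × [Pb^2+]  ⇒  [Pb^2+] = 2.3 x 10^-12 M.
The salt with the lower threshold [Pb^2+] precipitates first: Pb3(PO4)2.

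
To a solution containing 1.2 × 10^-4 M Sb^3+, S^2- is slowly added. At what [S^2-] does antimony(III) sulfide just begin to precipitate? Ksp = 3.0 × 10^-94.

Sb2S3(s) ⇌ 2 Sb^3+ + 3 S^2-
Ksp = [Sb^3+]^2[S^2-]^3
Precipitation begins when Q = Ksp. With [Sb^3+] = 1.2 × 10^-4 M:
3.0 × 10^-94 = (1.2 × 10^-4)^2 × [S^2-]^3
[S^2-] = (3.0 × 10^-94 / 1.44 × 10^-8)^(1/3) = 2.8 × 10^-29 M

[S^2-] = 2.8 x 10^-29 M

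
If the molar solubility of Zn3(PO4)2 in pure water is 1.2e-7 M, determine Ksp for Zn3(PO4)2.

2.7e-33

Zn3(PO4)2(s) <=> 3 Zn^2+ + 2 PO4^3-
Let s = molar solubility. Then [Zn^2+] = 3s and [PO4^3-] = 2s.
Ksp = [Zn^2+]^3[PO4^3-]^2
Substituting: Ksp = (3s)^3(2s)^2 = 108s^5
With s = 1.2 × 10^-7: Ksp = 2.7 × 10^-33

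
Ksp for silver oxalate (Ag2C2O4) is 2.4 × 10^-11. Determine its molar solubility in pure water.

Ag2C2O4(s) ⇌ 2 Ag^+(aq) + C2O4^2-(aq)
Ksp = [Ag^+]^2[C2O4^2-]
If s mol/L of Ag2C2O4 dissolves, [Ag^+] = 2s and [C2O4^2-] = s.
Ksp = (2s)^2s = 4s^3
Solving, s = (2.4 × 10^-11/4)^(1/3) = 1.8 × 10^-4 M

1.8 × 10^-4 M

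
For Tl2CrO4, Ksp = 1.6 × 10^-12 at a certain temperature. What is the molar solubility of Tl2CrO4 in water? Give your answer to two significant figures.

s = 7.4 × 10^-5 M

Tl2CrO4(s) ⇌ 2 Tl^+(aq) + CrO4^2-(aq)
Ksp = [Tl^+]^2[CrO4^2-]
For each mole of Tl2CrO4 that dissolves: [Tl^+] = 2s, [CrO4^2-] = s.
Substituting: Ksp = (2s)^2s = 4s^3
Solving, s = (1.6 × 10^-12/4)^(1/3) = 7.4 × 10^-5 M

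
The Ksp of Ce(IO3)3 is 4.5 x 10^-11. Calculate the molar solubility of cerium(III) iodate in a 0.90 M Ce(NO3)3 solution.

1.2e-4 M

Ce(IO3)3(s) ⇌ Ce^3+ + 3 IO3^-
Ksp = [Ce^3+][IO3^-]^3
If s mol/L dissolves here, [Ce^3+] = 0.90 + s ≈ 0.90, [IO3^-] = 3s (since Ce^3+ from Ce(NO3)3 dominates).
Ksp ≈ 0.90 × (3s)^3
s = 1.2 × 10^-4 M
Check: s = 1.2 × 10^-4 ≪ 0.90, so the approximation is valid.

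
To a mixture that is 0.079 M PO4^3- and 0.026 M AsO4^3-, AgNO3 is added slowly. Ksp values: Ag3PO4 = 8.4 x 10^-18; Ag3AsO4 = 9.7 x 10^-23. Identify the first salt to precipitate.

Precipitation of each salt starts when its ion product equals its Ksp.
For Ag3PO4: 8.4 x 10^-18 = 0.079 × [Ag^+]^3  ⇒  [Ag^+] = 4.7 × 10^-6 M.
For Ag3AsO4: 9.7 x 10^-23 = 0.026 × [Ag^+]^3  ⇒  [Ag^+] = 1.6 x 10^-7 M.
The salt with the lower threshold [Ag^+] precipitates first: Ag3AsO4.

Ag3AsO4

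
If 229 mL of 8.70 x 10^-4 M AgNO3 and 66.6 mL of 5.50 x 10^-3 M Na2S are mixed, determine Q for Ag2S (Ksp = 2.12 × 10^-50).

Total volume = 229 + 66.6 = 295.6 mL.
[Ag^+] = 8.70 × 10^-4 × (229/295.6) = 6.740 x 10^-4 M
[S^2-] = 5.50 × 10^-3 × (66.6/295.6) = 1.239 × 10^-3 M
Ag2S(s) <=> 2 Ag^+(aq) + S^2-(aq), so Q = [Ag^+]^2[S^2-]
Q = (6.740 x 10^-4)^2(1.239 × 10^-3) = 5.63 × 10^-10
Q > Ksp, so Ag2S will precipitate.

Q ≈ 5.63 x 10^-10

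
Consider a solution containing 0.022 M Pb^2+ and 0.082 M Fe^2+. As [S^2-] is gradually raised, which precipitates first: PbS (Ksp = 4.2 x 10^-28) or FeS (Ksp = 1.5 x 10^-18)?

PbS

Each salt begins to precipitate when Q = Ksp, i.e. when [S^2-] reaches its threshold.
For PbS: 4.2 x 10^-28 = 0.022 × [S^2-]  ⇒  [S^2-] = 1.9 × 10^-26 M.
For FeS: 1.5 x 10^-18 = 0.082 × [S^2-]  ⇒  [S^2-] = 1.8 × 10^-17 M.
The salt with the lower threshold [S^2-] precipitates first: PbS.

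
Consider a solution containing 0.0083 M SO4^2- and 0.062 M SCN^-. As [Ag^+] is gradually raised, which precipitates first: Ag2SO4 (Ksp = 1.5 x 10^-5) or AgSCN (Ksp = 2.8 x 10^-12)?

Precipitation of each salt starts when its ion product equals its Ksp.
For Ag2SO4: 1.5 x 10^-5 = 0.0083 × [Ag^+]^2  ⇒  [Ag^+] = 4.3 × 10^-2 M.
For AgSCN: 2.8 x 10^-12 = 0.062 × [Ag^+]  ⇒  [Ag^+] = 4.5 × 10^-11 M.
The salt with the lower threshold [Ag^+] precipitates first: AgSCN.

AgSCN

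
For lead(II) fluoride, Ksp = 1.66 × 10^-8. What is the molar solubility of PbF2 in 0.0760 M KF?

s = 2.87 × 10^-6 M

PbF2(s) ⇌ Pb^2+(aq) + 2 F^-(aq)
Ksp = [Pb^2+][F^-]^2
Let s be the molar solubility in this solution. [Pb^2+] = s, [F^-] = 0.0760 + 2s ≈ 0.0760 (common-ion effect: F^- is already 0.0760 M).
Ksp ≈ s × (0.0760)^2
s = 2.87 x 10^-6 M
Check: 2s = 5.7 × 10^-6 ≪ 0.0760, so the approximation is valid.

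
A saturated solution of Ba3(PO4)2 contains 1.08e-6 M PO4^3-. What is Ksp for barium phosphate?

Ksp ≈ 4.96e-30

Ba3(PO4)2(s) ⇌ 3 Ba^2+ + 2 PO4^3-
Stoichiometry gives [Ba^2+] = (3/2)[PO4^3-] = 1.620 × 10^-6 M.
Ksp = [Ba^2+]^3[PO4^3-]^2
Ksp = (1.620 × 10^-6)^3 × (1.08 × 10^-6)^2 = 4.96 × 10^-30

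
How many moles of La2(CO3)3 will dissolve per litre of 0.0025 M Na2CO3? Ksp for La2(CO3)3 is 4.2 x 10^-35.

La2(CO3)3(s) ⇌ 2 La^3+(aq) + 3 CO3^2-(aq)
Ksp = [La^3+]^2[CO3^2-]^3
Let s be the molar solubility in this solution. [La^3+] = 2s, [CO3^2-] = 0.0025 + 3s ≈ 0.0025 (Ksp is small, so little additional dissolves).
Ksp ≈ (2s)^2 × (0.0025)^3
s = 2.6 x 10^-14 M
Check: 3s = 7.8 x 10^-14 ≪ 0.0025, so the approximation is valid.

s ≈ 2.6e-14 M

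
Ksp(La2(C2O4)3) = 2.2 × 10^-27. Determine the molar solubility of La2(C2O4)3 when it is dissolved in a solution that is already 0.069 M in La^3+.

s = 2.6e-9 M

La2(C2O4)3(s) <=> 2 La^3+ + 3 C2O4^2-
Ksp = [La^3+]^2[C2O4^2-]^3
If s mol/L dissolves here, [La^3+] = 0.069 + 2s ≈ 0.069, [C2O4^2-] = 3s (Ksp is small, so little additional dissolves).
Ksp ≈ (0.069)^2 × (3s)^3
s = 2.6 x 10^-9 M
Check: 2s = 5.2 x 10^-9 ≪ 0.069, so the approximation is valid.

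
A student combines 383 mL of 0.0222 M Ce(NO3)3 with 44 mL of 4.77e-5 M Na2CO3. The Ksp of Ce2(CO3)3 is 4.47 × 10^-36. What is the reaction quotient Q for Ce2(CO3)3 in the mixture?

Total volume = 383 + 44 = 427 mL.
[Ce^3+] = 2.22 x 10^-2 × (383/427) = 1.991 × 10^-2 M
[CO3^2-] = 4.77 × 10^-5 × (44/427) = 4.915 × 10^-6 M
Ce2(CO3)3(s) ⇌ 2 Ce^3+ + 3 CO3^2-, so Q = [Ce^3+]^2[CO3^2-]^3
Q = (1.991 × 10^-2)^2(4.915 x 10^-6)^3 = 4.71 × 10^-20
Q > Ksp, so Ce2(CO3)3 will precipitate.

Q = 4.71e-20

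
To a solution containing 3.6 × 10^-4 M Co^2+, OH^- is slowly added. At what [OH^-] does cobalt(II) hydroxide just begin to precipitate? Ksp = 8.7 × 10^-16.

Co(OH)2(s) ⇌ Co^2+(aq) + 2 OH^-(aq)
Ksp = [Co^2+][OH^-]^2
Precipitation begins when Q = Ksp. With [Co^2+] = 3.6 × 10^-4 M:
8.7 × 10^-16 = (3.6 × 10^-4) × [OH^-]^2
[OH^-] = (8.7 × 10^-16 / 3.6 x 10^-4)^(1/2) = 1.6 × 10^-6 M

1.6e-6 M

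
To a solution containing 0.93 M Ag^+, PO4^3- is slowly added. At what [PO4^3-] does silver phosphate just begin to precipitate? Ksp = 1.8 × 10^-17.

Ag3PO4(s) <=> 3 Ag^+(aq) + PO4^3-(aq)
Ksp = [Ag^+]^3[PO4^3-]
Precipitation begins when Q = Ksp. With [Ag^+] = 0.93 M:
1.8 × 10^-17 = (0.93)^3 × [PO4^3-]
[PO4^3-] = (1.8 × 10^-17 / 8.04 x 10^-1) = 2.2 × 10^-17 M

[PO4^3-] = 2.2 × 10^-17 M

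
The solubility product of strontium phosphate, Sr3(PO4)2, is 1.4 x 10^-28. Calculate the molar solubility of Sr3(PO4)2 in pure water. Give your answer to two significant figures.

Sr3(PO4)2(s) ⇌ 3 Sr^2+(aq) + 2 PO4^3-(aq)
Ksp = [Sr^2+]^3[PO4^3-]^2
For each mole of Sr3(PO4)2 that dissolves: [Sr^2+] = 3s, [PO4^3-] = 2s.
Substituting: Ksp = (3s)^3(2s)^2 = 108s^5
Solving, s = (1.4 x 10^-28/108)^(1/5) = 1.1 x 10^-6 M

1.1 × 10^-6 M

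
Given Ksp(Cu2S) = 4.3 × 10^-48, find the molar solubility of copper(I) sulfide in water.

1.0 × 10^-16 M

Cu2S(s) <=> 2 Cu^+ + S^2-
Ksp = [Cu^+]^2[S^2-]
For each mole of Cu2S that dissolves: [Cu^+] = 2s, [S^2-] = s.
Substituting: Ksp = (2s)^2s = 4s^3
Solving, s = (4.3 × 10^-48/4)^(1/3) = 1.0 × 10^-16 M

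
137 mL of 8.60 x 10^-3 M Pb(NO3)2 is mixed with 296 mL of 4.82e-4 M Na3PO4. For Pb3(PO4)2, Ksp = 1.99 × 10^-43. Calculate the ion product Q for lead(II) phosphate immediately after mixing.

Q ≈ 2.19 × 10^-15

Total volume = 137 + 296 = 433 mL.
[Pb^2+] = 8.60 x 10^-3 × (137/433) = 2.721 × 10^-3 M
[PO4^3-] = 4.82 × 10^-4 × (296/433) = 3.295 × 10^-4 M
Pb3(PO4)2(s) <=> 3 Pb^2+(aq) + 2 PO4^3-(aq), so Q = [Pb^2+]^3[PO4^3-]^2
Q = (2.721 × 10^-3)^3(3.295 × 10^-4)^2 = 2.19 × 10^-15
Q > Ksp, so Pb3(PO4)2 will precipitate.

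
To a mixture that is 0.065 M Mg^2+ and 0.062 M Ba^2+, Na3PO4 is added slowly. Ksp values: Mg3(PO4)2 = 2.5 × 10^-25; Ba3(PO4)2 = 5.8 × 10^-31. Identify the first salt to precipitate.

Ba3(PO4)2

Each salt begins to precipitate when Q = Ksp, i.e. when [PO4^3-] reaches its threshold.
For Mg3(PO4)2: 2.5 × 10^-25 = (0.065)^3 × [PO4^3-]^2  ⇒  [PO4^3-] = 3.0 x 10^-11 M.
For Ba3(PO4)2: 5.8 × 10^-31 = (0.062)^3 × [PO4^3-]^2  ⇒  [PO4^3-] = 4.9 × 10^-14 M.
The salt with the lower threshold [PO4^3-] precipitates first: Ba3(PO4)2.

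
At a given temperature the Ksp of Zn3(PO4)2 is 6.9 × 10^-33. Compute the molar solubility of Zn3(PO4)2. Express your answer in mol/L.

Zn3(PO4)2(s) ⇌ 3 Zn^2+ + 2 PO4^3-
Ksp = [Zn^2+]^3[PO4^3-]^2
For each mole of Zn3(PO4)2 that dissolves: [Zn^2+] = 3s, [PO4^3-] = 2s.
Substituting: Ksp = (3s)^3(2s)^2 = 108s^5
s = (6.9 × 10^-33 / 108)^(1/5) = 1.4 × 10^-7 M

s = 1.4e-7 M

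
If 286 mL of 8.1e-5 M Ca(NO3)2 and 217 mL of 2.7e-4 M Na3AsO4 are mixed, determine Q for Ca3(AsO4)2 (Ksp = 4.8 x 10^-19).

Total volume = 286 + 217 = 503 mL.
[Ca^2+] = 8.1 × 10^-5 × (286/503) = 4.61 × 10^-5 M
[AsO4^3-] = 2.7 × 10^-4 × (217/503) = 1.16 x 10^-4 M
Ca3(AsO4)2(s) ⇌ 3 Ca^2+ + 2 AsO4^3-, so Q = [Ca^2+]^3[AsO4^3-]^2
Q = (4.61 × 10^-5)^3(1.16 × 10^-4)^2 = 1.3 x 10^-21
Q < Ksp, so no precipitate of Ca3(AsO4)2 forms.

Q = 1.3e-21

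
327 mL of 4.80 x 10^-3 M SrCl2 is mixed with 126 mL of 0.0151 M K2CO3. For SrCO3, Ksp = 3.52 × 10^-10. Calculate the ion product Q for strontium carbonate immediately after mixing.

1.46 × 10^-5

Total volume = 327 + 126 = 453 mL.
[Sr^2+] = 4.80 x 10^-3 × (327/453) = 3.465 x 10^-3 M
[CO3^2-] = 1.51 x 10^-2 × (126/453) = 4.200 x 10^-3 M
SrCO3(s) ⇌ Sr^2+(aq) + CO3^2-(aq), so Q = [Sr^2+][CO3^2-]
Q = (3.465 × 10^-3)(4.200 × 10^-3) = 1.46 × 10^-5
Q > Ksp, so SrCO3 will precipitate.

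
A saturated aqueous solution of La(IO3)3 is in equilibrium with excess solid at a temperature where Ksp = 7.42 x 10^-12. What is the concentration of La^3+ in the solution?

La(IO3)3(s) ⇌ La^3+(aq) + 3 IO3^-(aq)
Ksp = [La^3+][IO3^-]^3
For each mole of La(IO3)3 that dissolves: [La^3+] = s, [IO3^-] = 3s.
Substituting: Ksp = s(3s)^3 = 27s^4
s = (7.42 x 10^-12 / 27)^(1/4) = 7.240 × 10^-4 M
[La^3+] = s = 7.24 x 10^-4 M

7.24 x 10^-4 M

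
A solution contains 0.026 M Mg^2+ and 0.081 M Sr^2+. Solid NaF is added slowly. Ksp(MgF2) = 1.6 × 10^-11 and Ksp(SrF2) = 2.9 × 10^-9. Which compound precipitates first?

MgF2

Each salt begins to precipitate when Q = Ksp, i.e. when [F^-] reaches its threshold.
For MgF2: 1.6 × 10^-11 = 0.026 × [F^-]^2  ⇒  [F^-] = 2.5 × 10^-5 M.
For SrF2: 2.9 × 10^-9 = 0.081 × [F^-]^2  ⇒  [F^-] = 1.9 × 10^-4 M.
The salt with the lower threshold [F^-] precipitates first: MgF2.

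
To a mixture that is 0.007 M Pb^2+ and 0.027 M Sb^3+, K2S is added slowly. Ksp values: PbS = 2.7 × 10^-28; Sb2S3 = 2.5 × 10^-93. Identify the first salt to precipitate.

Each salt begins to precipitate when Q = Ksp, i.e. when [S^2-] reaches its threshold.
For PbS: 2.7 × 10^-28 = 0.007 × [S^2-]  ⇒  [S^2-] = 3.9 × 10^-26 M.
For Sb2S3: 2.5 × 10^-93 = (0.027)^2 × [S^2-]^3  ⇒  [S^2-] = 1.5 x 10^-30 M.
The salt with the lower threshold [S^2-] precipitates first: Sb2S3.

Sb2S3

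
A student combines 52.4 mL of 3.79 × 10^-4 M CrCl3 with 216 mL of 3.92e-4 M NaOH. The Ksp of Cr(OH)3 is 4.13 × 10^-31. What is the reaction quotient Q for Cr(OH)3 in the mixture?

Total volume = 52.4 + 216 = 268.4 mL.
[Cr^3+] = 3.79 × 10^-4 × (52.4/268.4) = 7.399 × 10^-5 M
[OH^-] = 3.92 × 10^-4 × (216/268.4) = 3.155 × 10^-4 M
Cr(OH)3(s) ⇌ Cr^3+(aq) + 3 OH^-(aq), so Q = [Cr^3+][OH^-]^3
Q = (7.399 x 10^-5)(3.155 × 10^-4)^3 = 2.32 × 10^-15
Q > Ksp, so Cr(OH)3 will precipitate.

2.32 × 10^-15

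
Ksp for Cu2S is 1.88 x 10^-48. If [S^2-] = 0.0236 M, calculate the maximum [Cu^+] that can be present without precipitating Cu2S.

Cu2S(s) ⇌ 2 Cu^+ + S^2-
Ksp = [Cu^+]^2[S^2-]
Precipitation begins when Q = Ksp. With [S^2-] = 0.0236 M:
1.88 x 10^-48 = (0.0236) × [Cu^+]^2
[Cu^+] = (1.88 x 10^-48 / 2.36 x 10^-2)^(1/2) = 8.93 × 10^-24 M

[Cu^+] ≈ 8.93 × 10^-24 M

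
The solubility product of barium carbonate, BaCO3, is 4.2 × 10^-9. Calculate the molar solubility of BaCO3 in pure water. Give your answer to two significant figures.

6.5 × 10^-5 M

BaCO3(s) <=> Ba^2+ + CO3^2-
Ksp = [Ba^2+][CO3^2-]
Let s = molar solubility. Then [Ba^2+] = s and [CO3^2-] = s.
Ksp = s^2
s = √(4.2 × 10^-9) = 6.5 × 10^-5 M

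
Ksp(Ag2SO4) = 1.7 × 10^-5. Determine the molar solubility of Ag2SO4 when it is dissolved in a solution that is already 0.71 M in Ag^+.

s = 3.4e-5 M

Ag2SO4(s) ⇌ 2 Ag^+(aq) + SO4^2-(aq)
Ksp = [Ag^+]^2[SO4^2-]
If s mol/L dissolves here, [Ag^+] = 0.71 + 2s ≈ 0.71, [SO4^2-] = s (common-ion effect: Ag^+ is already 0.71 M).
Ksp ≈ (0.71)^2 × s
s = 3.4 × 10^-5 M
Check: 2s = 6.7 x 10^-5 ≪ 0.71, so the approximation is valid.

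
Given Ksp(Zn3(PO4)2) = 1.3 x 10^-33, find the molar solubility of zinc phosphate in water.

Zn3(PO4)2(s) ⇌ 3 Zn^2+(aq) + 2 PO4^3-(aq)
Ksp = [Zn^2+]^3[PO4^3-]^2
For each mole of Zn3(PO4)2 that dissolves: [Zn^2+] = 3s, [PO4^3-] = 2s.
So Ksp = (3s)^3 × (2s)^2 = 108s^5
s = (1.3 x 10^-33 / 108)^(1/5) = 1.0 × 10^-7 M

s = 1.0 × 10^-7 M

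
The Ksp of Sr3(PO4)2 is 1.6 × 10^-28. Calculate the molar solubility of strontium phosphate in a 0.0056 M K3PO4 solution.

Sr3(PO4)2(s) ⇌ 3 Sr^2+(aq) + 2 PO4^3-(aq)
Ksp = [Sr^2+]^3[PO4^3-]^2
Let s be the molar solubility in this solution. [Sr^2+] = 3s, [PO4^3-] = 0.0056 + 2s ≈ 0.0056 (common-ion effect: PO4^3- is already 0.0056 M).
Ksp ≈ (3s)^3 × (0.0056)^2
s = 5.7 × 10^-9 M
Check: 2s = 1.1 × 10^-8 ≪ 0.0056, so the approximation is valid.

s ≈ 5.7 x 10^-9 M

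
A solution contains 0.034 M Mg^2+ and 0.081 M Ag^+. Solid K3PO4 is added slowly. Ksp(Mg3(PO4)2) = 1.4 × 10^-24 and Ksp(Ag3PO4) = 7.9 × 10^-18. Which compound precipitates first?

Ag3PO4

Precipitation of each salt starts when its ion product equals its Ksp.
For Mg3(PO4)2: 1.4 × 10^-24 = (0.034)^3 × [PO4^3-]^2  ⇒  [PO4^3-] = 1.9 × 10^-10 M.
For Ag3PO4: 7.9 × 10^-18 = (0.081)^3 × [PO4^3-]  ⇒  [PO4^3-] = 1.5 x 10^-14 M.
The salt with the lower threshold [PO4^3-] precipitates first: Ag3PO4.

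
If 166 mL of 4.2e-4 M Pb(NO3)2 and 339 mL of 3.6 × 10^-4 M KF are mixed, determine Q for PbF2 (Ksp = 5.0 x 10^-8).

Q ≈ 8.1e-12

Total volume = 166 + 339 = 505 mL.
[Pb^2+] = 4.2 × 10^-4 × (166/505) = 1.38 × 10^-4 M
[F^-] = 3.6 x 10^-4 × (339/505) = 2.42 x 10^-4 M
PbF2(s) ⇌ Pb^2+(aq) + 2 F^-(aq), so Q = [Pb^2+][F^-]^2
Q = (1.38 × 10^-4)(2.42 × 10^-4)^2 = 8.1 × 10^-12
Q < Ksp, so no precipitate of PbF2 forms.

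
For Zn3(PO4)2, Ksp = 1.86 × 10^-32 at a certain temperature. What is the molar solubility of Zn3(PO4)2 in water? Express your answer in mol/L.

s ≈ 1.77 × 10^-7 M

Zn3(PO4)2(s) <=> 3 Zn^2+(aq) + 2 PO4^3-(aq)
Ksp = [Zn^2+]^3[PO4^3-]^2
If s mol/L of Zn3(PO4)2 dissolves, [Zn^2+] = 3s and [PO4^3-] = 2s.
Ksp = (3s)^3(2s)^2 = 108s^5
Solving, s = (1.86 × 10^-32/108)^(1/5) = 1.77 × 10^-7 M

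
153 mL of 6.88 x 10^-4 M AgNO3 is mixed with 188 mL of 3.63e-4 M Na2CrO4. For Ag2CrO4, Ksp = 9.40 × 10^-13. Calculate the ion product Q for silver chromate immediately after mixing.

Q ≈ 1.91 × 10^-11

Total volume = 153 + 188 = 341 mL.
[Ag^+] = 6.88 × 10^-4 × (153/341) = 3.087 x 10^-4 M
[CrO4^2-] = 3.63 × 10^-4 × (188/341) = 2.001 × 10^-4 M
Ag2CrO4(s) ⇌ 2 Ag^+(aq) + CrO4^2-(aq), so Q = [Ag^+]^2[CrO4^2-]
Q = (3.087 × 10^-4)^2(2.001 x 10^-4) = 1.91 × 10^-11
Q > Ksp, so Ag2CrO4 will precipitate.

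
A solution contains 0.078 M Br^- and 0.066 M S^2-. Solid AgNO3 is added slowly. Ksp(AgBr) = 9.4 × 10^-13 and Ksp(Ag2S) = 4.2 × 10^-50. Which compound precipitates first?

Ag2S

Each salt begins to precipitate when Q = Ksp, i.e. when [Ag^+] reaches its threshold.
For AgBr: 9.4 × 10^-13 = 0.078 × [Ag^+]  ⇒  [Ag^+] = 1.2 × 10^-11 M.
For Ag2S: 4.2 × 10^-50 = 0.066 × [Ag^+]^2  ⇒  [Ag^+] = 8.0 x 10^-25 M.
The salt with the lower threshold [Ag^+] precipitates first: Ag2S.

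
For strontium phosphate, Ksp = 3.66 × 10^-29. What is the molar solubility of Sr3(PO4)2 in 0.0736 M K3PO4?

s = 6.30 × 10^-10 M

Sr3(PO4)2(s) ⇌ 3 Sr^2+(aq) + 2 PO4^3-(aq)
Ksp = [Sr^2+]^3[PO4^3-]^2
Let s be the molar solubility in this solution. [Sr^2+] = 3s, [PO4^3-] = 0.0736 + 2s ≈ 0.0736 (since PO4^3- from K3PO4 dominates).
Ksp ≈ (3s)^3 × (0.0736)^2
s = 6.30 × 10^-10 M
Check: 2s = 1.3 × 10^-9 ≪ 0.0736, so the approximation is valid.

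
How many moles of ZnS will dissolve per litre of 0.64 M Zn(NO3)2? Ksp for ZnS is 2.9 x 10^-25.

s = 4.5e-25 M

ZnS(s) <=> Zn^2+ + S^2-
Ksp = [Zn^2+][S^2-]
Let s be the molar solubility in this solution. [Zn^2+] = 0.64 + s ≈ 0.64, [S^2-] = s (common-ion effect: Zn^2+ is already 0.64 M).
Ksp ≈ 0.64 × s
s = 4.5 × 10^-25 M
Check: s = 4.5 × 10^-25 ≪ 0.64, so the approximation is valid.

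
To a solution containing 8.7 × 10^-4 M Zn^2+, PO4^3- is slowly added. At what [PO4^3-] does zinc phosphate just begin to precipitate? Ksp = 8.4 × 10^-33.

3.6 x 10^-12 M

Zn3(PO4)2(s) ⇌ 3 Zn^2+(aq) + 2 PO4^3-(aq)
Ksp = [Zn^2+]^3[PO4^3-]^2
Precipitation begins when Q = Ksp. With [Zn^2+] = 8.7 × 10^-4 M:
8.4 × 10^-33 = (8.7 × 10^-4)^3 × [PO4^3-]^2
[PO4^3-] = (8.4 × 10^-33 / 6.59 × 10^-10)^(1/2) = 3.6 × 10^-12 M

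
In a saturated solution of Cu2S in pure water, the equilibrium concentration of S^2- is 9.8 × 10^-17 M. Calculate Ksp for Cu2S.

3.8e-48

Cu2S(s) ⇌ 2 Cu^+ + S^2-
Stoichiometry gives [Cu^+] = (2/1)[S^2-] = 1.96 x 10^-16 M.
Ksp = [Cu^+]^2[S^2-]
Ksp = (1.96 x 10^-16)^2 × 9.8 x 10^-17 = 3.8 × 10^-48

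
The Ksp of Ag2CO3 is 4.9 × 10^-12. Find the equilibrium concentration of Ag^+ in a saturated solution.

Ag2CO3(s) <=> 2 Ag^+ + CO3^2-
Ksp = [Ag^+]^2[CO3^2-]
Let s = molar solubility. Then [Ag^+] = 2s and [CO3^2-] = s.
Ksp = (2s)^2s = 4s^3
Solving, s = (4.9 × 10^-12/4)^(1/3) = 1.07 × 10^-4 M
[Ag^+] = 2s = 2.1 x 10^-4 M

2.1 x 10^-4 M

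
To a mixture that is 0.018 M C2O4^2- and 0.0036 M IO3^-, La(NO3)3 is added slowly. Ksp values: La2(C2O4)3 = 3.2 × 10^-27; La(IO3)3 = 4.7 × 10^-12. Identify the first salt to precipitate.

Each salt begins to precipitate when Q = Ksp, i.e. when [La^3+] reaches its threshold.
For La2(C2O4)3: 3.2 × 10^-27 = (0.018)^3 × [La^3+]^2  ⇒  [La^3+] = 2.3 × 10^-11 M.
For La(IO3)3: 4.7 × 10^-12 = (0.0036)^3 × [La^3+]  ⇒  [La^3+] = 1.0 × 10^-4 M.
The salt with the lower threshold [La^3+] precipitates first: La2(C2O4)3.

La2(C2O4)3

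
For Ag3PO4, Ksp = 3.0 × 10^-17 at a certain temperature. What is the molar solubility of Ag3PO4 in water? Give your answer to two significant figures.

s ≈ 3.2 × 10^-5 M

Ag3PO4(s) <=> 3 Ag^+(aq) + PO4^3-(aq)
Ksp = [Ag^+]^3[PO4^3-]
For each mole of Ag3PO4 that dissolves: [Ag^+] = 3s, [PO4^3-] = s.
So Ksp = (3s)^3 × s = 27s^4
s = (3.0 × 10^-17 / 27)^(1/4) = 3.2 × 10^-5 M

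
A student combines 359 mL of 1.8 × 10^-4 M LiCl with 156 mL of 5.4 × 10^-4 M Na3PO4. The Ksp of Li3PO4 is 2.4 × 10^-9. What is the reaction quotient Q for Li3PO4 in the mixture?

Q = 3.2 × 10^-16

Total volume = 359 + 156 = 515 mL.
[Li^+] = 1.8 × 10^-4 × (359/515) = 1.25 x 10^-4 M
[PO4^3-] = 5.4 × 10^-4 × (156/515) = 1.64 x 10^-4 M
Li3PO4(s) ⇌ 3 Li^+(aq) + PO4^3-(aq), so Q = [Li^+]^3[PO4^3-]
Q = (1.25 × 10^-4)^3(1.64 × 10^-4) = 3.2 × 10^-16
Q < Ksp, so no precipitate of Li3PO4 forms.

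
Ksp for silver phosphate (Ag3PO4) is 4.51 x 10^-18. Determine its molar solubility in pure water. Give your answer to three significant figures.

2.02e-5 M

Ag3PO4(s) ⇌ 3 Ag^+(aq) + PO4^3-(aq)
Ksp = [Ag^+]^3[PO4^3-]
For each mole of Ag3PO4 that dissolves: [Ag^+] = 3s, [PO4^3-] = s.
Substituting: Ksp = (3s)^3s = 27s^4
s = (4.51 x 10^-18 / 27)^(1/4) = 2.02 x 10^-5 M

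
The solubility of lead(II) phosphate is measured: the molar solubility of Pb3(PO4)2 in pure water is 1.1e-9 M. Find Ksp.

1.7 × 10^-43

Pb3(PO4)2(s) ⇌ 3 Pb^2+ + 2 PO4^3-
For each mole of Pb3(PO4)2 that dissolves: [Pb^2+] = 3s, [PO4^3-] = 2s.
Ksp = [Pb^2+]^3[PO4^3-]^2
Ksp = (3s)^3(2s)^2 = 108s^5
With s = 1.1 × 10^-9: Ksp = 1.7 x 10^-43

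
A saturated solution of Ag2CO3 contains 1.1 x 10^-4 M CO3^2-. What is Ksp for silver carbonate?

Ag2CO3(s) ⇌ 2 Ag^+(aq) + CO3^2-(aq)
Stoichiometry gives [Ag^+] = (2/1)[CO3^2-] = 2.20 × 10^-4 M.
Ksp = [Ag^+]^2[CO3^2-]
Ksp = (2.20 x 10^-4)^2 × 1.1 x 10^-4 = 5.3 x 10^-12

Ksp ≈ 5.3 × 10^-12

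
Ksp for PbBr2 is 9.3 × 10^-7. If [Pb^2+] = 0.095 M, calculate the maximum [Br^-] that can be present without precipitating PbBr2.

PbBr2(s) ⇌ Pb^2+(aq) + 2 Br^-(aq)
Ksp = [Pb^2+][Br^-]^2
Precipitation begins when Q = Ksp. With [Pb^2+] = 0.095 M:
9.3 × 10^-7 = (0.095) × [Br^-]^2
[Br^-] = (9.3 × 10^-7 / 9.5 × 10^-2)^(1/2) = 3.1 x 10^-3 M

[Br^-] ≈ 3.1 × 10^-3 M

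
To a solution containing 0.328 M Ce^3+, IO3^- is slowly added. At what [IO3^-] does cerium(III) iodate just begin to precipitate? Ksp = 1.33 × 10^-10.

[IO3^-] = 7.40e-4 M

Ce(IO3)3(s) <=> Ce^3+(aq) + 3 IO3^-(aq)
Ksp = [Ce^3+][IO3^-]^3
Precipitation begins when Q = Ksp. With [Ce^3+] = 0.328 M:
1.33 × 10^-10 = (0.328) × [IO3^-]^3
[IO3^-] = (1.33 × 10^-10 / 3.28 × 10^-1)^(1/3) = 7.40 × 10^-4 M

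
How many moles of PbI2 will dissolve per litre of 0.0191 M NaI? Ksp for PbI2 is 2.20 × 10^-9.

PbI2(s) ⇌ Pb^2+ + 2 I^-
Ksp = [Pb^2+][I^-]^2
Let s be the molar solubility in this solution. [Pb^2+] = s, [I^-] = 0.0191 + 2s ≈ 0.0191 (Ksp is small, so little additional dissolves).
Ksp ≈ s × (0.0191)^2
s = 6.03 × 10^-6 M
Check: 2s = 1.2 × 10^-5 ≪ 0.0191, so the approximation is valid.

6.03e-6 M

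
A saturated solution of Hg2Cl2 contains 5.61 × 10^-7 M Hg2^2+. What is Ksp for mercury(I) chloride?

Hg2Cl2(s) ⇌ Hg2^2+(aq) + 2 Cl^-(aq)
Stoichiometry gives [Cl^-] = (2/1)[Hg2^2+] = 1.122 × 10^-6 M.
Ksp = [Hg2^2+][Cl^-]^2
Ksp = 5.61 × 10^-7 × (1.122 × 10^-6)^2 = 7.06 x 10^-19

Ksp ≈ 7.06 x 10^-19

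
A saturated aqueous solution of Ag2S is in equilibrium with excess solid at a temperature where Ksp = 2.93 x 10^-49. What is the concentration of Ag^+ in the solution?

[Ag^+] = 8.37 x 10^-17 M

Ag2S(s) ⇌ 2 Ag^+(aq) + S^2-(aq)
Ksp = [Ag^+]^2[S^2-]
If s mol/L of Ag2S dissolves, [Ag^+] = 2s and [S^2-] = s.
Substituting: Ksp = (2s)^2s = 4s^3
s^3 = 2.93 x 10^-49 / 4, so s = 4.184 × 10^-17 M
[Ag^+] = 2s = 8.37 × 10^-17 M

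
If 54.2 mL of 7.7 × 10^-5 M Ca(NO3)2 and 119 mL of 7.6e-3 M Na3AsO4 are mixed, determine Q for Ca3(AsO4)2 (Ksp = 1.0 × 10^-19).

3.8 × 10^-19

Total volume = 54.2 + 119 = 173.2 mL.
[Ca^2+] = 7.7 × 10^-5 × (54.2/173.2) = 2.41 × 10^-5 M
[AsO4^3-] = 7.6 × 10^-3 × (119/173.2) = 5.22 × 10^-3 M
Ca3(AsO4)2(s) ⇌ 3 Ca^2+ + 2 AsO4^3-, so Q = [Ca^2+]^3[AsO4^3-]^2
Q = (2.41 × 10^-5)^3(5.22 x 10^-3)^2 = 3.8 × 10^-19
Q > Ksp, so Ca3(AsO4)2 will precipitate.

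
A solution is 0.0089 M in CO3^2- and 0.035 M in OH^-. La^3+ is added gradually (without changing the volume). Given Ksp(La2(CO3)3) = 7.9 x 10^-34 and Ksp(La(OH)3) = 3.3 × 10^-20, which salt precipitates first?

Each salt begins to precipitate when Q = Ksp, i.e. when [La^3+] reaches its threshold.
For La2(CO3)3: 7.9 x 10^-34 = (0.0089)^3 × [La^3+]^2  ⇒  [La^3+] = 3.3 × 10^-14 M.
For La(OH)3: 3.3 × 10^-20 = (0.035)^3 × [La^3+]  ⇒  [La^3+] = 7.7 × 10^-16 M.
The salt with the lower threshold [La^3+] precipitates first: La(OH)3.

La(OH)3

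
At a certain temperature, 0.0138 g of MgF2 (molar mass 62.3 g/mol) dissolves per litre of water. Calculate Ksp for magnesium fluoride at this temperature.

Ksp = 4.35 × 10^-11

Molar solubility s = (1.38 × 10^-2 g/L) / (62.3 g/mol) = 2.215 x 10^-4 M.
MgF2(s) ⇌ Mg^2+ + 2 F^-
For each mole of MgF2 that dissolves: [Mg^2+] = s, [F^-] = 2s.
Ksp = [Mg^2+][F^-]^2
Substituting: Ksp = s(2s)^2 = 4s^3
Ksp = 4 × (2.215 × 10^-4)^3 = 4.35 × 10^-11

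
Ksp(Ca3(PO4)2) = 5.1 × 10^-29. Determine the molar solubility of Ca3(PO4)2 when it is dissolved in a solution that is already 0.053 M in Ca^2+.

Ca3(PO4)2(s) ⇌ 3 Ca^2+(aq) + 2 PO4^3-(aq)
Ksp = [Ca^2+]^3[PO4^3-]^2
Let s = moles of Ca3(PO4)2 that dissolve per litre. [Ca^2+] = 0.053 + 3s ≈ 0.053, [PO4^3-] = 2s (common-ion effect: Ca^2+ is already 0.053 M).
Ksp ≈ (0.053)^3 × (2s)^2
s = 2.9 × 10^-13 M
Check: 3s = 8.8 × 10^-13 ≪ 0.053, so the approximation is valid.

2.9 × 10^-13 M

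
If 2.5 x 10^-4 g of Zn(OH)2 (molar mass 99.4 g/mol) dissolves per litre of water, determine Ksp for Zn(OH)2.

Ksp = 6.4 × 10^-17

Molar solubility s = (2.5 × 10^-4 g/L) / (99.4 g/mol) = 2.52 × 10^-6 M.
Zn(OH)2(s) <=> Zn^2+(aq) + 2 OH^-(aq)
For each mole of Zn(OH)2 that dissolves: [Zn^2+] = s, [OH^-] = 2s.
Ksp = [Zn^2+][OH^-]^2
Ksp = s(2s)^2 = 4s^3
Ksp = 4 × (2.52 x 10^-6)^3 = 6.4 × 10^-17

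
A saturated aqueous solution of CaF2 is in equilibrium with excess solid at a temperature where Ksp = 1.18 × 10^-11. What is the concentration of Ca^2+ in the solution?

CaF2(s) ⇌ Ca^2+(aq) + 2 F^-(aq)
Ksp = [Ca^2+][F^-]^2
For each mole of CaF2 that dissolves: [Ca^2+] = s, [F^-] = 2s.
Substituting: Ksp = s(2s)^2 = 4s^3
s^3 = 1.18 × 10^-11 / 4, so s = 1.434 × 10^-4 M
[Ca^2+] = s = 1.43 × 10^-4 M

[Ca^2+] = 1.43 × 10^-4 M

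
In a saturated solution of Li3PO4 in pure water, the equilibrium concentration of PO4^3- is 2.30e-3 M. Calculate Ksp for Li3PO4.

Li3PO4(s) <=> 3 Li^+(aq) + PO4^3-(aq)
Stoichiometry gives [Li^+] = (3/1)[PO4^3-] = 6.900 x 10^-3 M.
Ksp = [Li^+]^3[PO4^3-]
Ksp = (6.900 × 10^-3)^3 × 2.30 × 10^-3 = 7.56 × 10^-10

Ksp = 7.56e-10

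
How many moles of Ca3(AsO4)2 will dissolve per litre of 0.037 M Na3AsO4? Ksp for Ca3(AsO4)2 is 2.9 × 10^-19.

s ≈ 2.0 × 10^-6 M

Ca3(AsO4)2(s) <=> 3 Ca^2+(aq) + 2 AsO4^3-(aq)
Ksp = [Ca^2+]^3[AsO4^3-]^2
If s mol/L dissolves here, [Ca^2+] = 3s, [AsO4^3-] = 0.037 + 2s ≈ 0.037 (Ksp is small, so little additional dissolves).
Ksp ≈ (3s)^3 × (0.037)^2
s = 2.0 × 10^-6 M
Check: 2s = 4.0 × 10^-6 ≪ 0.037, so the approximation is valid.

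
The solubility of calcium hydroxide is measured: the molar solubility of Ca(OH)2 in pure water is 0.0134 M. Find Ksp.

9.62 × 10^-6

Ca(OH)2(s) ⇌ Ca^2+(aq) + 2 OH^-(aq)
With molar solubility s: [Ca^2+] = s, [OH^-] = 2s.
Ksp = [Ca^2+][OH^-]^2
So Ksp = s × (2s)^2 = 4s^3
With s = 1.34 x 10^-2: Ksp = 9.62 × 10^-6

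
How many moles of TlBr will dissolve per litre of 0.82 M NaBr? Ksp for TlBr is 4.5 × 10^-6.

s ≈ 5.5 x 10^-6 M

TlBr(s) ⇌ Tl^+ + Br^-
Ksp = [Tl^+][Br^-]
If s mol/L dissolves here, [Tl^+] = s, [Br^-] = 0.82 + s ≈ 0.82 (common-ion effect: Br^- is already 0.82 M).
Ksp ≈ s × 0.82
s = 5.5 × 10^-6 M
Check: s = 5.5 × 10^-6 ≪ 0.82, so the approximation is valid.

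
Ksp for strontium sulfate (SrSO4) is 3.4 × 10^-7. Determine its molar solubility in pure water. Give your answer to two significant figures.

5.8e-4 M

SrSO4(s) ⇌ Sr^2+(aq) + SO4^2-(aq)
Ksp = [Sr^2+][SO4^2-]
With molar solubility s: [Sr^2+] = s, [SO4^2-] = s.
Ksp = s^2
s = √(3.4 × 10^-7) = 5.8 x 10^-4 M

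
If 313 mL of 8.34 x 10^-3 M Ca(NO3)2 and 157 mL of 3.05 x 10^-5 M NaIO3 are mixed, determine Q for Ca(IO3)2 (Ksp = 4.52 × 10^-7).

Total volume = 313 + 157 = 470 mL.
[Ca^2+] = 8.34 × 10^-3 × (313/470) = 5.554 x 10^-3 M
[IO3^-] = 3.05 × 10^-5 × (157/470) = 1.019 × 10^-5 M
Ca(IO3)2(s) <=> Ca^2+ + 2 IO3^-, so Q = [Ca^2+][IO3^-]^2
Q = (5.554 × 10^-3)(1.019 x 10^-5)^2 = 5.77 × 10^-13
Q < Ksp, so no precipitate of Ca(IO3)2 forms.

Q ≈ 5.77e-13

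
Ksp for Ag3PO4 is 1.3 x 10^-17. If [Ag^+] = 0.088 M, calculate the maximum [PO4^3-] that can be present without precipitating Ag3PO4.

Ag3PO4(s) <=> 3 Ag^+ + PO4^3-
Ksp = [Ag^+]^3[PO4^3-]
Precipitation begins when Q = Ksp. With [Ag^+] = 0.088 M:
1.3 x 10^-17 = (0.088)^3 × [PO4^3-]
[PO4^3-] = (1.3 x 10^-17 / 6.81 × 10^-4) = 1.9 × 10^-14 M

1.9e-14 M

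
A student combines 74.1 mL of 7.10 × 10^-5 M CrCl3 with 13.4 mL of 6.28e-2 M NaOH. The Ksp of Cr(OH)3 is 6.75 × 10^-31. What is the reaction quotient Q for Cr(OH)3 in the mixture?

Total volume = 74.1 + 13.4 = 87.5 mL.
[Cr^3+] = 7.10 x 10^-5 × (74.1/87.5) = 6.013 × 10^-5 M
[OH^-] = 6.28 × 10^-2 × (13.4/87.5) = 9.617 x 10^-3 M
Cr(OH)3(s) ⇌ Cr^3+(aq) + 3 OH^-(aq), so Q = [Cr^3+][OH^-]^3
Q = (6.013 × 10^-5)(9.617 × 10^-3)^3 = 5.35 × 10^-11
Q > Ksp, so Cr(OH)3 will precipitate.

Q = 5.35 × 10^-11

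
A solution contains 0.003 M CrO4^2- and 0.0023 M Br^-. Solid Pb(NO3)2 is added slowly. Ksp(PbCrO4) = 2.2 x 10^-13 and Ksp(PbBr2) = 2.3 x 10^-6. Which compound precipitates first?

PbCrO4

Precipitation of each salt starts when its ion product equals its Ksp.
For PbCrO4: 2.2 x 10^-13 = 0.003 × [Pb^2+]  ⇒  [Pb^2+] = 7.3 x 10^-11 M.
For PbBr2: 2.3 x 10^-6 = (0.0023)^2 × [Pb^2+]  ⇒  [Pb^2+] = 4.3 × 10^-1 M.
The salt with the lower threshold [Pb^2+] precipitates first: PbCrO4.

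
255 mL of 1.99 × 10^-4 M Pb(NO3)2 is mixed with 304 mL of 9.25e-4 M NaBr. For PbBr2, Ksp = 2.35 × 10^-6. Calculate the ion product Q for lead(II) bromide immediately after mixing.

Total volume = 255 + 304 = 559 mL.
[Pb^2+] = 1.99 × 10^-4 × (255/559) = 9.078 x 10^-5 M
[Br^-] = 9.25 x 10^-4 × (304/559) = 5.030 x 10^-4 M
PbBr2(s) <=> Pb^2+ + 2 Br^-, so Q = [Pb^2+][Br^-]^2
Q = (9.078 × 10^-5)(5.030 x 10^-4)^2 = 2.30 × 10^-11
Q < Ksp, so no precipitate of PbBr2 forms.

Q = 2.30 × 10^-11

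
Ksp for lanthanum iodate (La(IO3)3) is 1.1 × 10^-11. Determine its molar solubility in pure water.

La(IO3)3(s) ⇌ La^3+(aq) + 3 IO3^-(aq)
Ksp = [La^3+][IO3^-]^3
With molar solubility s: [La^3+] = s, [IO3^-] = 3s.
Ksp = s(3s)^3 = 27s^4
s^4 = 1.1 × 10^-11 / 27, so s = 8.0 x 10^-4 M

s = 8.0 × 10^-4 M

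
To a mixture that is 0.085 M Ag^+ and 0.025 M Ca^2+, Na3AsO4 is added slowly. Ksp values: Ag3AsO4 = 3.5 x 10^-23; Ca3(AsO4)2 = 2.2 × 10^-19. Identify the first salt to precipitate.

Ag3AsO4

Each salt begins to precipitate when Q = Ksp, i.e. when [AsO4^3-] reaches its threshold.
For Ag3AsO4: 3.5 x 10^-23 = (0.085)^3 × [AsO4^3-]  ⇒  [AsO4^3-] = 5.7 × 10^-20 M.
For Ca3(AsO4)2: 2.2 × 10^-19 = (0.025)^3 × [AsO4^3-]^2  ⇒  [AsO4^3-] = 1.2 × 10^-7 M.
The salt with the lower threshold [AsO4^3-] precipitates first: Ag3AsO4.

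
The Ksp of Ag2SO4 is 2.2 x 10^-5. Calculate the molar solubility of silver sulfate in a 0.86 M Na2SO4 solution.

Ag2SO4(s) ⇌ 2 Ag^+(aq) + SO4^2-(aq)
Ksp = [Ag^+]^2[SO4^2-]
Let s be the molar solubility in this solution. [Ag^+] = 2s, [SO4^2-] = 0.86 + s ≈ 0.86 (since SO4^2- from Na2SO4 dominates).
Ksp ≈ (2s)^2 × 0.86
s = 2.5 x 10^-3 M
Check: s = 2.5 × 10^-3 ≪ 0.86, so the approximation is valid.

s = 2.5e-3 M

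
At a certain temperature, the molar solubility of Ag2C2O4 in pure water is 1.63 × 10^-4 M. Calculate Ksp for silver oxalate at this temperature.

Ag2C2O4(s) <=> 2 Ag^+ + C2O4^2-
Let s = molar solubility. Then [Ag^+] = 2s and [C2O4^2-] = s.
Ksp = [Ag^+]^2[C2O4^2-]
Ksp = (2s)^2s = 4s^3
Ksp = 4 × (1.63 × 10^-4)^3 = 1.73 × 10^-11

Ksp = 1.73 × 10^-11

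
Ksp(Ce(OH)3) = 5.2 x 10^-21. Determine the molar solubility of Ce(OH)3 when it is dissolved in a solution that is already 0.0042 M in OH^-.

7.0e-14 M

Ce(OH)3(s) ⇌ Ce^3+ + 3 OH^-
Ksp = [Ce^3+][OH^-]^3
Let s be the molar solubility in this solution. [Ce^3+] = s, [OH^-] = 0.0042 + 3s ≈ 0.0042 (Ksp is small, so little additional dissolves).
Ksp ≈ s × (0.0042)^3
s = 7.0 x 10^-14 M
Check: 3s = 2.1 × 10^-13 ≪ 0.0042, so the approximation is valid.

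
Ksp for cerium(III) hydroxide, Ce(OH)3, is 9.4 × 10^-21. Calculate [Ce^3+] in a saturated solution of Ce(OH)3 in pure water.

Ce(OH)3(s) ⇌ Ce^3+(aq) + 3 OH^-(aq)
Ksp = [Ce^3+][OH^-]^3
With molar solubility s: [Ce^3+] = s, [OH^-] = 3s.
Substituting: Ksp = s(3s)^3 = 27s^4
s = (9.4 × 10^-21 / 27)^(1/4) = 4.32 × 10^-6 M
[Ce^3+] = s = 4.3 × 10^-6 M

[Ce^3+] ≈ 4.3 × 10^-6 M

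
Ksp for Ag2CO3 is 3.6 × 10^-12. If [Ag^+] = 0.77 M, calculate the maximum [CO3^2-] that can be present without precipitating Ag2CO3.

[CO3^2-] ≈ 6.1 × 10^-12 M

Ag2CO3(s) <=> 2 Ag^+ + CO3^2-
Ksp = [Ag^+]^2[CO3^2-]
Precipitation begins when Q = Ksp. With [Ag^+] = 0.77 M:
3.6 × 10^-12 = (0.77)^2 × [CO3^2-]
[CO3^2-] = (3.6 × 10^-12 / 5.93 × 10^-1) = 6.1 × 10^-12 M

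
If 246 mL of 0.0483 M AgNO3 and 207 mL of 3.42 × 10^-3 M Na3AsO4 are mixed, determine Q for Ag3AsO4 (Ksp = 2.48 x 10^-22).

Total volume = 246 + 207 = 453 mL.
[Ag^+] = 4.83 × 10^-2 × (246/453) = 2.623 × 10^-2 M
[AsO4^3-] = 3.42 × 10^-3 × (207/453) = 1.563 × 10^-3 M
Ag3AsO4(s) ⇌ 3 Ag^+ + AsO4^3-, so Q = [Ag^+]^3[AsO4^3-]
Q = (2.623 × 10^-2)^3(1.563 × 10^-3) = 2.82 × 10^-8
Q > Ksp, so Ag3AsO4 will precipitate.

Q = 2.82e-8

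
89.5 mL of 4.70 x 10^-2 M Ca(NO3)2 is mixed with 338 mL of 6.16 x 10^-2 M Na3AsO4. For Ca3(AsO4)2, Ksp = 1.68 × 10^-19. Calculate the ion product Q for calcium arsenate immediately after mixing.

Total volume = 89.5 + 338 = 427.5 mL.
[Ca^2+] = 4.70 × 10^-2 × (89.5/427.5) = 9.840 × 10^-3 M
[AsO4^3-] = 6.16 × 10^-2 × (338/427.5) = 4.870 x 10^-2 M
Ca3(AsO4)2(s) ⇌ 3 Ca^2+ + 2 AsO4^3-, so Q = [Ca^2+]^3[AsO4^3-]^2
Q = (9.840 x 10^-3)^3(4.870 × 10^-2)^2 = 2.26 × 10^-9
Q > Ksp, so Ca3(AsO4)2 will precipitate.

Q = 2.26 x 10^-9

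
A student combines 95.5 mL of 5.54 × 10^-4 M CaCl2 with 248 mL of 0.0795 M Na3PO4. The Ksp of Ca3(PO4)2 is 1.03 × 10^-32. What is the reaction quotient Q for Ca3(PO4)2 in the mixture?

Q = 1.20e-14

Total volume = 95.5 + 248 = 343.5 mL.
[Ca^2+] = 5.54 × 10^-4 × (95.5/343.5) = 1.540 × 10^-4 M
[PO4^3-] = 7.95 × 10^-2 × (248/343.5) = 5.740 × 10^-2 M
Ca3(PO4)2(s) ⇌ 3 Ca^2+(aq) + 2 PO4^3-(aq), so Q = [Ca^2+]^3[PO4^3-]^2
Q = (1.540 × 10^-4)^3(5.740 × 10^-2)^2 = 1.20 × 10^-14
Q > Ksp, so Ca3(PO4)2 will precipitate.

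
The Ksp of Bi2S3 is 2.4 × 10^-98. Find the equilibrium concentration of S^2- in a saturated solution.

[S^2-] ≈ 3.5 × 10^-20 M

Bi2S3(s) ⇌ 2 Bi^3+ + 3 S^2-
Ksp = [Bi^3+]^2[S^2-]^3
With molar solubility s: [Bi^3+] = 2s, [S^2-] = 3s.
So Ksp = (2s)^2 × (3s)^3 = 108s^5
Solving, s = (2.4 × 10^-98/108)^(1/5) = 1.17 × 10^-20 M
[S^2-] = 3s = 3.5 × 10^-20 M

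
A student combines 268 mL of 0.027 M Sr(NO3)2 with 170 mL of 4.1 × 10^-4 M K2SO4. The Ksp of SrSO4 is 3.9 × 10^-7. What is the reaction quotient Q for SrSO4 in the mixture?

Total volume = 268 + 170 = 438 mL.
[Sr^2+] = 2.7 × 10^-2 × (268/438) = 1.65 × 10^-2 M
[SO4^2-] = 4.1 x 10^-4 × (170/438) = 1.59 × 10^-4 M
SrSO4(s) <=> Sr^2+(aq) + SO4^2-(aq), so Q = [Sr^2+][SO4^2-]
Q = (1.65 × 10^-2)(1.59 × 10^-4) = 2.6 × 10^-6
Q > Ksp, so SrSO4 will precipitate.

2.6e-6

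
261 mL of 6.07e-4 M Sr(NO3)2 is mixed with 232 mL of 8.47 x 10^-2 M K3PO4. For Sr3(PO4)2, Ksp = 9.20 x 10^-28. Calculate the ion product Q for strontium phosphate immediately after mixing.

Total volume = 261 + 232 = 493 mL.
[Sr^2+] = 6.07 × 10^-4 × (261/493) = 3.214 x 10^-4 M
[PO4^3-] = 8.47 × 10^-2 × (232/493) = 3.986 x 10^-2 M
Sr3(PO4)2(s) ⇌ 3 Sr^2+(aq) + 2 PO4^3-(aq), so Q = [Sr^2+]^3[PO4^3-]^2
Q = (3.214 x 10^-4)^3(3.986 × 10^-2)^2 = 5.27 × 10^-14
Q > Ksp, so Sr3(PO4)2 will precipitate.

Q ≈ 5.27 x 10^-14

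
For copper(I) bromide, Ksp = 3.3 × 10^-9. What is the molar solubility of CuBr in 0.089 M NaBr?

3.7 × 10^-8 M

CuBr(s) <=> Cu^+(aq) + Br^-(aq)
Ksp = [Cu^+][Br^-]
Let s be the molar solubility in this solution. [Cu^+] = s, [Br^-] = 0.089 + s ≈ 0.089 (Ksp is small, so little additional dissolves).
Ksp ≈ s × 0.089
s = 3.7 × 10^-8 M
Check: s = 3.7 × 10^-8 ≪ 0.089, so the approximation is valid.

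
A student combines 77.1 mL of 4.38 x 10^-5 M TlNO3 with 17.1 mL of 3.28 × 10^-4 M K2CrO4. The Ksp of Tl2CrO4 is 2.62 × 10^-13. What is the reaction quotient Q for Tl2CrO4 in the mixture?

Q ≈ 7.65 × 10^-14

Total volume = 77.1 + 17.1 = 94.2 mL.
[Tl^+] = 4.38 × 10^-5 × (77.1/94.2) = 3.585 × 10^-5 M
[CrO4^2-] = 3.28 × 10^-4 × (17.1/94.2) = 5.954 × 10^-5 M
Tl2CrO4(s) <=> 2 Tl^+ + CrO4^2-, so Q = [Tl^+]^2[CrO4^2-]
Q = (3.585 × 10^-5)^2(5.954 × 10^-5) = 7.65 × 10^-14
Q < Ksp, so no precipitate of Tl2CrO4 forms.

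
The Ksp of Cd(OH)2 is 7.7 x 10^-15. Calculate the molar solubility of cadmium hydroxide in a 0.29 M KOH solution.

s ≈ 9.2e-14 M

Cd(OH)2(s) <=> Cd^2+(aq) + 2 OH^-(aq)
Ksp = [Cd^2+][OH^-]^2
Let s = moles of Cd(OH)2 that dissolve per litre. [Cd^2+] = s, [OH^-] = 0.29 + 2s ≈ 0.29 (common-ion effect: OH^- is already 0.29 M).
Ksp ≈ s × (0.29)^2
s = 9.2 × 10^-14 M
Check: 2s = 1.8 x 10^-13 ≪ 0.29, so the approximation is valid.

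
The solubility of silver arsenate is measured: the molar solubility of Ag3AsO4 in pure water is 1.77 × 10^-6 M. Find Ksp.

Ag3AsO4(s) ⇌ 3 Ag^+ + AsO4^3-
With molar solubility s: [Ag^+] = 3s, [AsO4^3-] = s.
Ksp = [Ag^+]^3[AsO4^3-]
So Ksp = (3s)^3 × s = 27s^4
With s = 1.77 x 10^-6: Ksp = 2.65 × 10^-22

Ksp ≈ 2.65 × 10^-22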